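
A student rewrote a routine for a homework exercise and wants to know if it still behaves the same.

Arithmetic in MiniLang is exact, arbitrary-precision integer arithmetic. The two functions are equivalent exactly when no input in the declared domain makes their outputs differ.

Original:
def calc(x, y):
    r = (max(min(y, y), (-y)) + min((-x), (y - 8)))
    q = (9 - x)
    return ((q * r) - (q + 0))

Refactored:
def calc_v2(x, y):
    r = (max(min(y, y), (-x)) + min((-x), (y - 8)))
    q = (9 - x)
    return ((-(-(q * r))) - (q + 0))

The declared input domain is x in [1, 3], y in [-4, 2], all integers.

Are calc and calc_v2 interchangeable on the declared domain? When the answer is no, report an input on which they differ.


Not equivalent: x=1, y=-4 separates them (-72 vs -112).
calc: r = -8; q = 8; return -72
calc_v2: r = -13; q = 8; return -112
verdict: not equivalent; witness: x=1, y=-4


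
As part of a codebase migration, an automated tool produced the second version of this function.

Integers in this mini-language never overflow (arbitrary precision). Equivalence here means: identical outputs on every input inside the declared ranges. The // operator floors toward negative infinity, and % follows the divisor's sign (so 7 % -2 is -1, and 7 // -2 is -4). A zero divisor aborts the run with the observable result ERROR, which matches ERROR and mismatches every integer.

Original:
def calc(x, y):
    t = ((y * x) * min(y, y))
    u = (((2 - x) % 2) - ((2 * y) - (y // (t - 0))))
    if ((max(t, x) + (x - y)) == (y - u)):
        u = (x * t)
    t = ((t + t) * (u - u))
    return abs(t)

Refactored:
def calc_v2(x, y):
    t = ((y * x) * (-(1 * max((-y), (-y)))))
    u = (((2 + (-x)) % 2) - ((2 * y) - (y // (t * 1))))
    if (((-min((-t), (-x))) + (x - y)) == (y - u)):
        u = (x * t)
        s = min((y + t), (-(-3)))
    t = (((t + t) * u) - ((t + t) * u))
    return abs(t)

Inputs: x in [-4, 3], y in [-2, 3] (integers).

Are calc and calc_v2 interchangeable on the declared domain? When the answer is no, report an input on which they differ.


Side by side, the visible changes include: local variable names differ; and arithmetic usage differs; and min/max/abs usage differs; and statement counts differ; and constant usage differs.
One worked example (x=-3, y=0) — calc: t = 0; division by zero -> ERROR; calc_v2: t = 0; division by zero -> ERROR; agreement on ERROR.
Across all 48 domain points the two functions coincide.
verdict: equivalent


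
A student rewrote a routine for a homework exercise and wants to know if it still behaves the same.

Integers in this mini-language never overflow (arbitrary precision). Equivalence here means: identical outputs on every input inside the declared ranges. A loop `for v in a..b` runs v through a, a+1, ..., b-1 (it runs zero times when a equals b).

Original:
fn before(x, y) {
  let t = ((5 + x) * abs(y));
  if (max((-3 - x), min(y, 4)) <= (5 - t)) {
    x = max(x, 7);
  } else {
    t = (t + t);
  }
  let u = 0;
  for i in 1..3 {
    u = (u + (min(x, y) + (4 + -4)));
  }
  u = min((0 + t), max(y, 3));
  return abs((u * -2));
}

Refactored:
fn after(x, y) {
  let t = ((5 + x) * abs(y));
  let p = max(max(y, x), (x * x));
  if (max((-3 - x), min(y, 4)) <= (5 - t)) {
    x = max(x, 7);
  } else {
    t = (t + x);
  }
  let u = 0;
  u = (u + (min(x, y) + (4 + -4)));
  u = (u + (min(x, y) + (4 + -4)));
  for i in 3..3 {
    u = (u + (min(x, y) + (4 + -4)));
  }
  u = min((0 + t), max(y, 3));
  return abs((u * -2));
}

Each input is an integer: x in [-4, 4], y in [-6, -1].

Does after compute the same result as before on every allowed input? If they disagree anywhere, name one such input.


Not equivalent: x=-4, y=-6 separates them (6 vs 4).
before: t := 6 | (max((-3 - x), min(y, 4)) <= (5 - t)): false | t := 12 | u := 0 | iter i=1: | u := -6 | iter i=2: | u := -12 | u := 3 | result 6
after: t := 6 | p := 16 | (max((-3 - x), min(y, 4)) <= (5 - t)): false | t := 2 | u := 0 | u := -6 | u := -12 | loop over i: empty range | u := 2 | result 4
verdict: not equivalent; witness: x=-4, y=-6


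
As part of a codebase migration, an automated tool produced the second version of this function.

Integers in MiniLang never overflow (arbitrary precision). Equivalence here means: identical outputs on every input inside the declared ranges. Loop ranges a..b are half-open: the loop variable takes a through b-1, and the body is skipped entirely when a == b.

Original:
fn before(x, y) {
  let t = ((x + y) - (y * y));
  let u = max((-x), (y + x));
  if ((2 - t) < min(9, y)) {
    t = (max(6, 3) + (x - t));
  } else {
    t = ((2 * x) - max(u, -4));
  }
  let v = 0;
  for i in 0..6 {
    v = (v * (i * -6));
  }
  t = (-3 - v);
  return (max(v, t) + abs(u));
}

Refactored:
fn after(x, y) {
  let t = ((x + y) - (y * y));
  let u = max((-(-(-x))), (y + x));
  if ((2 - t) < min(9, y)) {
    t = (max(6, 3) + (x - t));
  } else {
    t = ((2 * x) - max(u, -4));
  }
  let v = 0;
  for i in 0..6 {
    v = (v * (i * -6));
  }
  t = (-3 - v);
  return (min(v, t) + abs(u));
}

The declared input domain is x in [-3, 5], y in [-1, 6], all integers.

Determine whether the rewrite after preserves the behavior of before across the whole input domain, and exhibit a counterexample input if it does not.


x=-3, y=-1 yields 3 from before but 0 from after.
verdict: not equivalent; witness: x=-3, y=-1


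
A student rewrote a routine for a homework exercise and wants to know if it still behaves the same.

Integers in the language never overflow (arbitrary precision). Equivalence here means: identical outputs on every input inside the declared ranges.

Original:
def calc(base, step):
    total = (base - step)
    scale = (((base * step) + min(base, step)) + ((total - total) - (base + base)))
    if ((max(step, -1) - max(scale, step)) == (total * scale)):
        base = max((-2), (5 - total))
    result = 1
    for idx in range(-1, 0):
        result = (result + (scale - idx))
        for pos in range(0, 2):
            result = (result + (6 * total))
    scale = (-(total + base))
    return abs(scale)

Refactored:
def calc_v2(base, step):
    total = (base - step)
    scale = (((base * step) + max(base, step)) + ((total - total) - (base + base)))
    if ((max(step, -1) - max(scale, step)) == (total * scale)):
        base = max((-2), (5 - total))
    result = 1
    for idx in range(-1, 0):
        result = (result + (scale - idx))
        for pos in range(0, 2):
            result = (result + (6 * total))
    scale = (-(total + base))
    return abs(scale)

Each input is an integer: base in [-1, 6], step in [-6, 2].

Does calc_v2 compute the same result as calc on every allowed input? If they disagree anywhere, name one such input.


Consider the input base=-1, step=1.
calc: total = -2; scale = 0; ((max(step, -1) - max(scale, step)) == (total * scale)) -> true; base = 7; result = 1; [idx=-1]; result = 2; [pos=0]; result = -10; [pos=1]; result = -22; scale = -5; return 5
calc_v2: total = -2; scale = 2; ((max(step, -1) - max(scale, step)) == (total * scale)) -> false; result = 1; [idx=-1]; result = 4; [pos=0]; result = -8; [pos=1]; result = -20; scale = 3; return 3
5 != 3, so the rewrite changes behavior.
verdict: not equivalent; witness: base=-1, step=1


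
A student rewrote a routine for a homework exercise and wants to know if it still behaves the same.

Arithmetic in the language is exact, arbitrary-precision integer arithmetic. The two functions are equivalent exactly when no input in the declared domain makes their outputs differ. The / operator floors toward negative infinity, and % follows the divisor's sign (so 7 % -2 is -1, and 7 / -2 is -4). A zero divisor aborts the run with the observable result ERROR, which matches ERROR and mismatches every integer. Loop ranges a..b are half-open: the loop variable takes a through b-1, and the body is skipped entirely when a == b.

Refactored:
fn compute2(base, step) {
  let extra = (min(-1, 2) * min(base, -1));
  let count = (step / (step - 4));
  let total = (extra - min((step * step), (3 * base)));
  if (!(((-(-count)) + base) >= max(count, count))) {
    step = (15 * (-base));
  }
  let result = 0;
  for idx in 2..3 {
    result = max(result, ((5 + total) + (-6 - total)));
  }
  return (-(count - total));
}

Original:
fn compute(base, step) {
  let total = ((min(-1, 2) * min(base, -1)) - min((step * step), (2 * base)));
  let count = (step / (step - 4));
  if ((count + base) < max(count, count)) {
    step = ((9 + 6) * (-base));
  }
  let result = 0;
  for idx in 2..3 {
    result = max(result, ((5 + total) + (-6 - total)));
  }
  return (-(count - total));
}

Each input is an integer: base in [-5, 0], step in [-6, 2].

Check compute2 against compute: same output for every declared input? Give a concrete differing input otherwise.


At base=-5, step=-6: compute gives 15, compute2 gives 20.
verdict: not equivalent; witness: base=-5, step=-6


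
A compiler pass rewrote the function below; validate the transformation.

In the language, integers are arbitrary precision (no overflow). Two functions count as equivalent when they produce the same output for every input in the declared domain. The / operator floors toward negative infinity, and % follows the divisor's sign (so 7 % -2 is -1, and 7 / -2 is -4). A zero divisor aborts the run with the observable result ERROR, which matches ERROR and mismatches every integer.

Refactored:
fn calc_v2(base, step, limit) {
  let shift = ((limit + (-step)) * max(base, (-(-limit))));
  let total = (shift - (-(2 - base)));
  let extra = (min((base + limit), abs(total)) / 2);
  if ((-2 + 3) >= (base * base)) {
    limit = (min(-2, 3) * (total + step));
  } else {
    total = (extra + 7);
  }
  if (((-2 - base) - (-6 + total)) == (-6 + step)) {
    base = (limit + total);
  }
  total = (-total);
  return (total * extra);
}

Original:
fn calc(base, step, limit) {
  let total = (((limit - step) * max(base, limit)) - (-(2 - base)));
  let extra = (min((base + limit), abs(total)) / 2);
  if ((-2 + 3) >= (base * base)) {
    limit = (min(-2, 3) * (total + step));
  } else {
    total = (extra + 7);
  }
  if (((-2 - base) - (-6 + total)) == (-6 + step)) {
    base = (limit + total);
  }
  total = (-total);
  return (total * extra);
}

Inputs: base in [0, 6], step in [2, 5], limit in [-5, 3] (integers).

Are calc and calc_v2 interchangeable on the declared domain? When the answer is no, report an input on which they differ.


Reading the diff, among the changes: arithmetic usage differs; and statement counts differ; and local variable names differ.
One worked example (base=1, step=3, limit=-4) — calc: total := -6 | extra := -2 | ((-2 + 3) >= (base * base)): true | limit := 6 | (((-2 - base) - (-6 + total)) == (-6 + step)): false | total := 6 | result -12; calc_v2: shift := -7 | total := -6 | extra := -2 | ((-2 + 3) >= (base * base)): true | limit := 6 | (((-2 - base) - (-6 + total)) == (-6 + step)): false | total := 6 | result -12; agreement on -12.
Sweeping the whole domain (252 inputs) finds no disagreement.
verdict: equivalent


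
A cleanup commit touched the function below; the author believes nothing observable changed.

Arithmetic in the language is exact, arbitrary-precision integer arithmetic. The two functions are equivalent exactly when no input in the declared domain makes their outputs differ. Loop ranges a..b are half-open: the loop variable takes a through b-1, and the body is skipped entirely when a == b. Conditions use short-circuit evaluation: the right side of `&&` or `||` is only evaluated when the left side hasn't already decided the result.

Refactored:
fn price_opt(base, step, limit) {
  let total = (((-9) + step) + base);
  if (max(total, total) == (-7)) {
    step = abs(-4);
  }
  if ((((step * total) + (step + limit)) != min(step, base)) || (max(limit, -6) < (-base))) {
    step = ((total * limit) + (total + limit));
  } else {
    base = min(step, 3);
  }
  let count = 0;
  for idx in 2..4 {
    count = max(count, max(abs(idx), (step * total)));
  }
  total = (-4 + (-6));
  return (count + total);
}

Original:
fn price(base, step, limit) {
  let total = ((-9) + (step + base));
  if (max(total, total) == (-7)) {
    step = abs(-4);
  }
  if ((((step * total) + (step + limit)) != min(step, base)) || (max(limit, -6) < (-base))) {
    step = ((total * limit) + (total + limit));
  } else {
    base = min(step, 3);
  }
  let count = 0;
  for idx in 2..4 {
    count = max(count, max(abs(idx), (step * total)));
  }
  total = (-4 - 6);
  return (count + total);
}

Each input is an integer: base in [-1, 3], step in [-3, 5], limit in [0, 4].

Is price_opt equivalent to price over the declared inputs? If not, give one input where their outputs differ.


Side by side, the visible changes include: arithmetic usage differs.
Tracing base=0, step=3, limit=2: price: total := -6 | (max(total, total) == (-7)): false | ((((step * total) + (step + limit)) != min(step, base)) || (max(limit, -6) < (-base))): true | step := -16 | count := 0 | iter idx=2: | count := 96 | iter idx=3: | count := 96 | total := -10 | result 86 | price_opt: total := -6 | (max(total, total) == (-7)): false | ((((step * total) + (step + limit)) != min(step, base)) || (max(limit, -6) < (-base))): true | step := -16 | count := 0 | iter idx=2: | count := 96 | iter idx=3: | count := 96 | total := -10 | result 86 — matching result 86.
Sweeping the whole domain (225 inputs) finds no disagreement.
verdict: equivalent


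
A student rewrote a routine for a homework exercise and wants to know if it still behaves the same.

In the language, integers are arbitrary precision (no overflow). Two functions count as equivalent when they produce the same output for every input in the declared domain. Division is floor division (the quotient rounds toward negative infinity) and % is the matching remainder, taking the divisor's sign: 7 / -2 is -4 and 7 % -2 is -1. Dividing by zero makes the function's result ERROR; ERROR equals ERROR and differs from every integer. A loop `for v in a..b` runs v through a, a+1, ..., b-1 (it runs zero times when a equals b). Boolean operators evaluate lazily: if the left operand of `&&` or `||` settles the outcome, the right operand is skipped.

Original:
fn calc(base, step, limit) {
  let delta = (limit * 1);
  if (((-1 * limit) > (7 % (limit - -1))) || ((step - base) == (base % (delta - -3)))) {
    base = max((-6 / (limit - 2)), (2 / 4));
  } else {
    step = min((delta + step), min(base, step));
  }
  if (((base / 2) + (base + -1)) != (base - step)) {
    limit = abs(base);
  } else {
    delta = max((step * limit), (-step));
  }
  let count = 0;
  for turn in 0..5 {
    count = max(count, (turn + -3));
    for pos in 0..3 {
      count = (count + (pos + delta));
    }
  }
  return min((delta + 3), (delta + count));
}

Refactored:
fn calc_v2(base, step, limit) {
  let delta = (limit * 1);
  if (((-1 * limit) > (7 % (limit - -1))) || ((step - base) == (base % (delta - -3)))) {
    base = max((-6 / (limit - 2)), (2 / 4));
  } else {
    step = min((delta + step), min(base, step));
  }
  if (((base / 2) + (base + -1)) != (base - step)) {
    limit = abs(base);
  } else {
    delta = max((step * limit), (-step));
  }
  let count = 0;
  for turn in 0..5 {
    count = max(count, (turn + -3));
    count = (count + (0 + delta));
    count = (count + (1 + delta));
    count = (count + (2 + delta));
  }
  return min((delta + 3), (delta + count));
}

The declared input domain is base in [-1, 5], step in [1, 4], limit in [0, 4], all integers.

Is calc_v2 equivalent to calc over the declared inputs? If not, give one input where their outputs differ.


Although arithmetic usage differs, statement counts differ, loop structure differs, constant usage differs, local variable names differ, 140/140 inputs agree.
verdict: equivalent


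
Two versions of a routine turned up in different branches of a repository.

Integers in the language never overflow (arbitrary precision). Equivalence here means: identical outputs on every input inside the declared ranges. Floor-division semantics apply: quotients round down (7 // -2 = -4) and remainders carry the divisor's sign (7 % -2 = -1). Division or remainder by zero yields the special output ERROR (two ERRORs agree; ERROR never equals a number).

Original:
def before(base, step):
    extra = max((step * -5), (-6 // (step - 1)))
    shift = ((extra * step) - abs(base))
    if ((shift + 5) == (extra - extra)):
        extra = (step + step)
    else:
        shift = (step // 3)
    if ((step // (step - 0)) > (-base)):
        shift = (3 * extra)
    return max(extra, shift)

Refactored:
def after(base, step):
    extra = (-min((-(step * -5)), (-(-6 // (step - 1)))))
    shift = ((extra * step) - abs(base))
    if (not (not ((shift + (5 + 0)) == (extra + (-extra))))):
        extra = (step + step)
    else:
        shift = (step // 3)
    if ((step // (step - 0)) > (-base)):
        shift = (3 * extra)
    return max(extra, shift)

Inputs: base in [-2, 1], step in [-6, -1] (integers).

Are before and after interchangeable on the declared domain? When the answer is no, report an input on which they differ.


Reading the diff, among the changes: boolean connective usage differs; and min/max/abs usage differs; and constant usage differs; and arithmetic usage differs.
Tracing base=-2, step=-3: before: extra becomes 15; next shift becomes -47; next ((shift + 5) == (extra - extra)) evaluates to false; next shift becomes -1; next ((step // (step - 0)) > (-base)) evaluates to false; next final value 15 | after: extra becomes 15; next shift becomes -47; next (not (not ((shift + (5 + 0)) == (extra + (-extra))))) evaluates to false; next shift becomes -1; next ((step // (step - 0)) > (-base)) evaluates to false; next final value 15 — matching result 15.
An exhaustive pass over the 24 declared inputs shows identical outputs.
verdict: equivalent


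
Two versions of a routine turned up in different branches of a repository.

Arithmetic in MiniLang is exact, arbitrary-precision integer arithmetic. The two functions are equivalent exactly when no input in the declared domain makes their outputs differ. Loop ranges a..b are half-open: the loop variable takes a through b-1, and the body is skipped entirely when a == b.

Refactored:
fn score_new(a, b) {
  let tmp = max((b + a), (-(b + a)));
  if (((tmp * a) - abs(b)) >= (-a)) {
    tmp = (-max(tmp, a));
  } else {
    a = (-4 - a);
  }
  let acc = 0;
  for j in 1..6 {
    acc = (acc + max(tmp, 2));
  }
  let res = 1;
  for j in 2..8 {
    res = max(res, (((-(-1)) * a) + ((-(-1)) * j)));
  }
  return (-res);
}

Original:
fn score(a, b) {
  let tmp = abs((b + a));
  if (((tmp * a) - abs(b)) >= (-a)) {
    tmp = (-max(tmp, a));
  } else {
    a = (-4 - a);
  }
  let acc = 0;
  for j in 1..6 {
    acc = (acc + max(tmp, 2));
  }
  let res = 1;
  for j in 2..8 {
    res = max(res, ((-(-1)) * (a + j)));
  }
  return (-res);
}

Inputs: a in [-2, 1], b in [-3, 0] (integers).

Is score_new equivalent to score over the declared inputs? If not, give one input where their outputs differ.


Although arithmetic usage differs, constant usage differs, min/max/abs usage differs, 16/16 inputs agree.
verdict: equivalent


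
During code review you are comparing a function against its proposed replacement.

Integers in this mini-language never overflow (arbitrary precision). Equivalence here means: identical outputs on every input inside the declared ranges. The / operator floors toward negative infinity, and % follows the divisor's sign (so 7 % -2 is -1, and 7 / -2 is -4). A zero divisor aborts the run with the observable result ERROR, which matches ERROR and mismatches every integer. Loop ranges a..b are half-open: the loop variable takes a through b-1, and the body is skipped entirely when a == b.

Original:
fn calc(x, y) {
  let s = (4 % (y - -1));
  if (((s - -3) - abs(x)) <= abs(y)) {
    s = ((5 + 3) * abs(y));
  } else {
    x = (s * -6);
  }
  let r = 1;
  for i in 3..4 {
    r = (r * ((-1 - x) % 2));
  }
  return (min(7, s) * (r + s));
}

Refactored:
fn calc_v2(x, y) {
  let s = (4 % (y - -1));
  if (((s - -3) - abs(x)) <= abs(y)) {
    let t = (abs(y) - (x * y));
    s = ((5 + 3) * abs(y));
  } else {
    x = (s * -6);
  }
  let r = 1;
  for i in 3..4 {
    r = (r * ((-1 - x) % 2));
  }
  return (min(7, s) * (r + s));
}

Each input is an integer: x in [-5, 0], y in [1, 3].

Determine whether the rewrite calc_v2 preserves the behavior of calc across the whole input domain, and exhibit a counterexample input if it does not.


This is a faithful refactor — min/max/abs usage differs; and local variable names differ; and statement counts differ; and arithmetic usage differs, but the computed results match everywhere.
Tracing x=-1, y=1: calc: s := 0 | (((s - -3) - abs(x)) <= abs(y)): false | x := 0 | r := 1 | iter i=3: | r := 1 | result 0 | calc_v2: s := 0 | (((s - -3) - abs(x)) <= abs(y)): false | x := 0 | r := 1 | iter i=3: | r := 1 | result 0 — matching result 0.
Checked all 18 inputs in the declared domain: the outputs agree on every one.
verdict: equivalent


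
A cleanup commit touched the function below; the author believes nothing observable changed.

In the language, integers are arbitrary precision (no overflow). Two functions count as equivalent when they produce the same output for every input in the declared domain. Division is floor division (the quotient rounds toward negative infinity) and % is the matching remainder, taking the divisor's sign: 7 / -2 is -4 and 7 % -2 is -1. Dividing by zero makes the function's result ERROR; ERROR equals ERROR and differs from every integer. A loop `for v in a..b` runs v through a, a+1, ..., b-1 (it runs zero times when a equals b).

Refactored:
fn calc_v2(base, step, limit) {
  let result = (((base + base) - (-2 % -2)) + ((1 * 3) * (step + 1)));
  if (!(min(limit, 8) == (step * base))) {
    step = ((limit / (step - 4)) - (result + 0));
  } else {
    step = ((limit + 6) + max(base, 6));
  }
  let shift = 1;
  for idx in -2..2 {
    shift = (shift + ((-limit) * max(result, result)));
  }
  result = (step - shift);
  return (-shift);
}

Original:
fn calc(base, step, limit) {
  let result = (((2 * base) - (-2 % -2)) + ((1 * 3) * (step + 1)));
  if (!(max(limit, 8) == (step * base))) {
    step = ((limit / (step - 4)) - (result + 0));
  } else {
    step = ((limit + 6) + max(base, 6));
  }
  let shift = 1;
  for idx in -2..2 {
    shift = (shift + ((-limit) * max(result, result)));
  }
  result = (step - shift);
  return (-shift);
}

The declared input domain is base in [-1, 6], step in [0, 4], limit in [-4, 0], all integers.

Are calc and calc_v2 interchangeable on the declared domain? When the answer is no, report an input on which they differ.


These are not equivalent — on base=-1, step=4, limit=-4 the outputs split (ERROR vs -209).
calc: result = 13; (!(max(limit, 8) == (step * base))) -> true; division by zero -> ERROR
calc_v2: result = 13; (!(min(limit, 8) == (step * base))) -> false; step = 8; shift = 1; [idx=-2]; shift = 53; [idx=-1]; shift = 105; [idx=0]; shift = 157; [idx=1]; shift = 209; result = -201; return -209
verdict: not equivalent; witness: base=-1, step=4, limit=-4


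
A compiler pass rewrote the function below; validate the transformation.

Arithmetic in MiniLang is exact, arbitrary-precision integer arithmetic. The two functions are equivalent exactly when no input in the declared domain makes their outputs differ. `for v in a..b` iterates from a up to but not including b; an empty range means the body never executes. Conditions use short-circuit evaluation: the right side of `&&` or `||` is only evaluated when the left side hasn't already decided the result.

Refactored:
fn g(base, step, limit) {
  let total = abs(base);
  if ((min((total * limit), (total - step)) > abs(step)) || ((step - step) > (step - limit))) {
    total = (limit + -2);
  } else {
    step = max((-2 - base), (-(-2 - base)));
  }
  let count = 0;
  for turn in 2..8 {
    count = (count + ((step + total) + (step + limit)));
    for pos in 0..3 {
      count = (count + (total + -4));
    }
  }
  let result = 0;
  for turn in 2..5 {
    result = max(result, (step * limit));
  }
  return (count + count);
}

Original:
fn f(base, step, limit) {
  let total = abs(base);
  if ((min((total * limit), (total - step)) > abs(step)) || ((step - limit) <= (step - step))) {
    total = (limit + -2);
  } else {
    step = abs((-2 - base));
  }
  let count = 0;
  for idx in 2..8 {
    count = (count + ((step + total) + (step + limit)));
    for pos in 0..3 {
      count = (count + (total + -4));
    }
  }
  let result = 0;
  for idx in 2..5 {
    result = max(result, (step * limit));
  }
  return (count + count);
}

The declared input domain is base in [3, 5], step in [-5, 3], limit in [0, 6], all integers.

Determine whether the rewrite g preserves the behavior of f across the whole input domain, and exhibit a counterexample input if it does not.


At base=3, step=0, limit=0: f gives -240, g gives 120.
verdict: not equivalent; witness: base=3, step=0, limit=0


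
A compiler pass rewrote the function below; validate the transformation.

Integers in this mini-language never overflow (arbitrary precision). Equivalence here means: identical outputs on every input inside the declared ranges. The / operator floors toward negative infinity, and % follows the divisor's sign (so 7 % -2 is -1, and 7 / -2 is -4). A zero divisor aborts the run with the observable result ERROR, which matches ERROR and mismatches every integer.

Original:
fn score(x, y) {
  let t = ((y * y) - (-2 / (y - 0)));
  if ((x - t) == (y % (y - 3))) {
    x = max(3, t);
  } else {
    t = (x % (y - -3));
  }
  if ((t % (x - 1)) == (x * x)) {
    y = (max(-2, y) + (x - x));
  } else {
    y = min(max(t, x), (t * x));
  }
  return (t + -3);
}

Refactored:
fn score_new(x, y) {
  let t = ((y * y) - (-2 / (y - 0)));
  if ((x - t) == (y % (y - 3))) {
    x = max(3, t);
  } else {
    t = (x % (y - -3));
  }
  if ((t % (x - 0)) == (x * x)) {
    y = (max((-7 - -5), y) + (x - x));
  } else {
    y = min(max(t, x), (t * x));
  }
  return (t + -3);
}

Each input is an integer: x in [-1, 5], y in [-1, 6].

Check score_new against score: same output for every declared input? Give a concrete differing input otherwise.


On input x=0, y=-1, score returns -3 while score_new returns ERROR.
verdict: not equivalent; witness: x=0, y=-1


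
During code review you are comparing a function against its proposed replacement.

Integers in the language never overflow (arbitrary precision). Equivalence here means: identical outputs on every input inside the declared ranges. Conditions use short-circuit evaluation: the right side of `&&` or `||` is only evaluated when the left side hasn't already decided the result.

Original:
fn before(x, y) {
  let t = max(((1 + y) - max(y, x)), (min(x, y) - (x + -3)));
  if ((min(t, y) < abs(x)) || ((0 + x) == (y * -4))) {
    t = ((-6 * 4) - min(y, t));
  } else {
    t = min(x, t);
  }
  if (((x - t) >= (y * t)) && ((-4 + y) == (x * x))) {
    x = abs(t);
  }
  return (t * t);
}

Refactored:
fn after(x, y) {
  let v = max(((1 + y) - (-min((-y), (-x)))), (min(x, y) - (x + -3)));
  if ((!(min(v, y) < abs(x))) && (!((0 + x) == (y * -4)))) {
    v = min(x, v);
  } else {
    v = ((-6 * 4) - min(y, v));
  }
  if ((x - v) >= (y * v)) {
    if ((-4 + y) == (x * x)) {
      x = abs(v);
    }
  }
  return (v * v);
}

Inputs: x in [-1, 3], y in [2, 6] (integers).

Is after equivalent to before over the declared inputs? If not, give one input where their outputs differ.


Side by side, the visible changes include: branching structure differs; also min/max/abs usage differs; also local variable names differ; also statement counts differ; also boolean connective usage differs.
Tracing x=0, y=5: before: t becomes 3; next ((min(t, y) < abs(x)) || ((0 + x) == (y * -4))) evaluates to false; next t becomes 0; next (((x - t) >= (y * t)) && ((-4 + y) == (x * x))) evaluates to false; next final value 0 | after: v becomes 3; next ((!(min(v, y) < abs(x))) && (!((0 + x) == (y * -4)))) evaluates to true; next v becomes 0; next ((x - v) >= (y * v)) evaluates to true; next ((-4 + y) == (x * x)) evaluates to false; next final value 0 — matching result 0.
Every one of the 25 inputs gives matching results.
verdict: equivalent


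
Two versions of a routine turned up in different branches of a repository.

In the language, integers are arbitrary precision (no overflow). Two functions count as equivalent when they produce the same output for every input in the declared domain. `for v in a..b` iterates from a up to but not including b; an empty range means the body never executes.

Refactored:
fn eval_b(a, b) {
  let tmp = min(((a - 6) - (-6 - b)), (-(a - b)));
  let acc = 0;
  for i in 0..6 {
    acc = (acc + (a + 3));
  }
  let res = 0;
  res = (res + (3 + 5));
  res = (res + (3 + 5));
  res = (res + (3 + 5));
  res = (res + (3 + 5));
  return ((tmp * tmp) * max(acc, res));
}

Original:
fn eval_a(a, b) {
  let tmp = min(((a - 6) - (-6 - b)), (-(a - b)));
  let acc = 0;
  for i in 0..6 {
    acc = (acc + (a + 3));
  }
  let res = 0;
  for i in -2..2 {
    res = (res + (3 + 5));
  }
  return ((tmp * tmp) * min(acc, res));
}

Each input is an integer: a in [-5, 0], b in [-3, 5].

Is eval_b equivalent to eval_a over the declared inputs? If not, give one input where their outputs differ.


The rewrite breaks on a=-5, b=-3, where the results are -768 and 2048.
eval_a: tmp becomes -8; next acc becomes 0; next at i=0:; next acc becomes -2; next at i=1:; next acc becomes -4; next at i=2:; next acc becomes -6; next at i=3:; next acc becomes -8; next at i=4:; next acc becomes -10; next at i=5:; next acc becomes -12; next res becomes 0; next at i=-2:; next res becomes 8; next at i=-1:; next res becomes 16; next at i=0:; next res becomes 24; next at i=1:; next res becomes 32; next final value -768
eval_b: tmp becomes -8; next acc becomes 0; next at i=0:; next acc becomes -2; next at i=1:; next acc becomes -4; next at i=2:; next acc becomes -6; next at i=3:; next acc becomes -8; next at i=4:; next acc becomes -10; next at i=5:; next acc becomes -12; next res becomes 0; next res becomes 8; next res becomes 16; next res becomes 24; next res becomes 32; next final value 2048
verdict: not equivalent; witness: a=-5, b=-3


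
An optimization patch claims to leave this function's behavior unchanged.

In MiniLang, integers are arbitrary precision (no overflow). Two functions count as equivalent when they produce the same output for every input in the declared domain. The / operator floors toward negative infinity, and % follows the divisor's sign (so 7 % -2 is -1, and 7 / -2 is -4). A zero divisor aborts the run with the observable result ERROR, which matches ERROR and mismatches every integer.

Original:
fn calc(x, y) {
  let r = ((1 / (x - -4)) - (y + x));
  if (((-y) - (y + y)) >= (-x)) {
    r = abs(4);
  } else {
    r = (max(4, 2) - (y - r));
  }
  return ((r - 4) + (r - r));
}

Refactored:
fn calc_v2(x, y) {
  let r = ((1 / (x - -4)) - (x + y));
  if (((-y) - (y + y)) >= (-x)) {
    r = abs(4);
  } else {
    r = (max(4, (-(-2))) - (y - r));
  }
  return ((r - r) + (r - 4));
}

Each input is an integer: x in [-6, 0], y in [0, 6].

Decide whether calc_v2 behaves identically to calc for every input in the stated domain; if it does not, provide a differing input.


This is a faithful refactor — same computation, different form, but the computed results match everywhere.
As a probe, take x=-3, y=4: calc runs r=0, then (((-y) - (y + y)) >= (-x)) is false, then r=0, then returns -4; calc_v2 runs r=0, then (((-y) - (y + y)) >= (-x)) is false, then r=0, then returns -4; both end at -4.
Across all 49 domain points the two functions coincide.
verdict: equivalent


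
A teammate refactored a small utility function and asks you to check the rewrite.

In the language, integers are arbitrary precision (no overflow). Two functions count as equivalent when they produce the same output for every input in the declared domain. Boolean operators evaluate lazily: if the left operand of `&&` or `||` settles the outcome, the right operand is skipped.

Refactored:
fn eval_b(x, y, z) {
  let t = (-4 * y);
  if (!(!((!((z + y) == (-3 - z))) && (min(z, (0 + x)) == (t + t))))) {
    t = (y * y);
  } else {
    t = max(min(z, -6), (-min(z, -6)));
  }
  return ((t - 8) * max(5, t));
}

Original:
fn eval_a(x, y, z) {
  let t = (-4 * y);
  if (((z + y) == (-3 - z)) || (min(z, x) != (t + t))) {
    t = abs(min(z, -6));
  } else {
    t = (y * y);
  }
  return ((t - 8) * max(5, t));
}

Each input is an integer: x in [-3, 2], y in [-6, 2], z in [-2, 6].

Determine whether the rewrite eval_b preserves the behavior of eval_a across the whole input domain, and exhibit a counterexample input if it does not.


Behavior is preserved: although min/max/abs usage differs; and boolean connective usage differs; and arithmetic usage differs; and constant usage differs; and comparison usage differs, the outputs never diverge.
As a probe, take x=-1, y=2, z=-1: eval_a runs t = -8; (((z + y) == (-3 - z)) || (min(z, x) != (t + t))) -> true; t = 6; return -12; eval_b runs t = -8; (!(!((!((z + y) == (-3 - z))) && (min(z, (0 + x)) == (t + t))))) -> false; t = 6; return -12; both end at -12.
Checked all 486 inputs in the declared domain: the outputs agree on every one.
verdict: equivalent


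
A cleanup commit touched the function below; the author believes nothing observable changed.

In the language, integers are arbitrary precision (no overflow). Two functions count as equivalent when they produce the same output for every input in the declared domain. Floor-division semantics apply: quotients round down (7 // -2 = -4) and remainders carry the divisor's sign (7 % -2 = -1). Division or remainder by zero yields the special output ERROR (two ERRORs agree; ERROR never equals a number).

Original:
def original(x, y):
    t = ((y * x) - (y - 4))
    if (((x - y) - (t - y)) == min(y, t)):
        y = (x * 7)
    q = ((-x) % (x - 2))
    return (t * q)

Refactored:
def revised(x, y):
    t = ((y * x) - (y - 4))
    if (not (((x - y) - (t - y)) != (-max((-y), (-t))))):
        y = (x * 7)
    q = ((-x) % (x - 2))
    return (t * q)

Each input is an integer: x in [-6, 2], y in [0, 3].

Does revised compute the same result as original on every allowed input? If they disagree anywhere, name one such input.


Behavior is preserved: although comparison usage differs; boolean connective usage differs; min/max/abs usage differs, the outputs never diverge.
Spot check at x=1, y=2 — original: t := 4 | (((x - y) - (t - y)) == min(y, t)): false | q := 0 | result 0. revised: t := 4 | (not (((x - y) - (t - y)) != (-max((-y), (-t))))): false | q := 0 | result 0. Both give 0.
An exhaustive pass over the 36 declared inputs shows identical outputs.
verdict: equivalent


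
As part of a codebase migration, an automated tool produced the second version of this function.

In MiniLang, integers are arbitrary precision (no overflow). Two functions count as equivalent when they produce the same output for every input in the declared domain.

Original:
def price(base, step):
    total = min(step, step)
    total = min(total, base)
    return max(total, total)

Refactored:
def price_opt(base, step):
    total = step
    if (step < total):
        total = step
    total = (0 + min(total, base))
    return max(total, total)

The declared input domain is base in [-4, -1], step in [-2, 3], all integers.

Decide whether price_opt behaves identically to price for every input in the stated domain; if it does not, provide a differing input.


This is a faithful refactor — min/max/abs usage differs, plus arithmetic usage differs, plus comparison usage differs, plus branching structure differs, plus constant usage differs, plus statement counts differ, but the computed results match everywhere.
As a probe, take base=-2, step=3: price runs total=3, then total=-2, then returns -2; price_opt runs total=3, then (step < total) is false, then total=-2, then returns -2; both end at -2.
An exhaustive pass over the 24 declared inputs shows identical outputs.
verdict: equivalent


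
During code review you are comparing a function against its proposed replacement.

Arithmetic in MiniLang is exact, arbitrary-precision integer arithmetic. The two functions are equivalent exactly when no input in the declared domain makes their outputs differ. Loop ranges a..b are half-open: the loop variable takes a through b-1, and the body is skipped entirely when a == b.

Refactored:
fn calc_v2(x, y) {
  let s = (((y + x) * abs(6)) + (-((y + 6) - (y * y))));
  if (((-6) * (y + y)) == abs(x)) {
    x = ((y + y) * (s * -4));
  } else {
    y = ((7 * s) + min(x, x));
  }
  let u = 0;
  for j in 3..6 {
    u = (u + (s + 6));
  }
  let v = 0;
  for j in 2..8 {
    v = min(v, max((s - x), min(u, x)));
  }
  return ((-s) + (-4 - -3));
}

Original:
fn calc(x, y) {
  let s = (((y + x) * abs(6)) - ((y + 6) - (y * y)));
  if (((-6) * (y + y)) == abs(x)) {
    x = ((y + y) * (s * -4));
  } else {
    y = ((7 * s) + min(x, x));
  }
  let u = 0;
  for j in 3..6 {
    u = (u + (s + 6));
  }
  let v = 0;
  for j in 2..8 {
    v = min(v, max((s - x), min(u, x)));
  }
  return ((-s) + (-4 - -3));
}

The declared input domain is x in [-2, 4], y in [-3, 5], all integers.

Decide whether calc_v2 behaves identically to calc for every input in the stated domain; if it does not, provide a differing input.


Differences: arithmetic usage differs — yet all 63 inputs agree.
verdict: equivalent


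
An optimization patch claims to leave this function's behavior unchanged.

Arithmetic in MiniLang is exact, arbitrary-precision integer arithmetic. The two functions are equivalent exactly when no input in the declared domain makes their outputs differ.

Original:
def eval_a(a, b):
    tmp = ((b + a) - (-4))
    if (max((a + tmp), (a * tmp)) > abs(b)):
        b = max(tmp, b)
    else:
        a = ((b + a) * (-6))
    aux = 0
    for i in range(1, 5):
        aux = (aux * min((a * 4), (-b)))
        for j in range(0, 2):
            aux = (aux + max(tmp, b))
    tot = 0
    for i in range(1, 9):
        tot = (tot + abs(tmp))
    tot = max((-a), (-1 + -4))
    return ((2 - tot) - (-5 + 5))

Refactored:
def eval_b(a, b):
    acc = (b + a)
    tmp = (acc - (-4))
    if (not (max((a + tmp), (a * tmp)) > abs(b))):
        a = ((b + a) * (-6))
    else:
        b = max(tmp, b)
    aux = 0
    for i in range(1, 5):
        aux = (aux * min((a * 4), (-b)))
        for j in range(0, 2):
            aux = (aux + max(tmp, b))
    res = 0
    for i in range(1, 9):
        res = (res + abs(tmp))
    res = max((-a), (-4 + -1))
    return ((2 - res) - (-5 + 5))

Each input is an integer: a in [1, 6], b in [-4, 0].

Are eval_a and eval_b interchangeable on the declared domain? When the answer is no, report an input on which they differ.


Comparing the listings, the differences include: boolean connective usage differs, and statement counts differ, and local variable names differ.
Spot check at a=5, b=-4 — eval_a: tmp becomes 5; next (max((a + tmp), (a * tmp)) > abs(b)) evaluates to true; next b becomes 5; next aux becomes 0; next at i=1:; next aux becomes 0; next at j=0:; next aux becomes 5; next at j=1:; next aux becomes 10; next at i=2:; next aux becomes -50; next at j=0:; next aux becomes -45; next at j=1:; next aux becomes -40; next at i=3:; next aux becomes 200; next at j=0:; next aux becomes 205; next at j=1:; next aux becomes 210; next at i=4:; next aux becomes -1050; next at j=0:; next aux becomes -1045; next at j=1:; next aux becomes -1040; next tot becomes 0; next at i=1:; next tot becomes 5; next at i=2:; next tot becomes 10; next at i=3:; next tot becomes 15; next at i=4:; next tot becomes 20; next at i=5:; next tot becomes 25; next at i=6:; next tot becomes 30; next at i=7:; next tot becomes 35; next at i=8:; next tot becomes 40; next tot becomes -5; next final value 7. eval_b: acc becomes 1; next tmp becomes 5; next (not (max((a + tmp), (a * tmp)) > abs(b))) evaluates to false; next b becomes 5; next aux becomes 0; next at i=1:; next aux becomes 0; next at j=0:; next aux becomes 5; next at j=1:; next aux becomes 10; next at i=2:; next aux becomes -50; next at j=0:; next aux becomes -45; next at j=1:; next aux becomes -40; next at i=3:; next aux becomes 200; next at j=0:; next aux becomes 205; next at j=1:; next aux becomes 210; next at i=4:; next aux becomes -1050; next at j=0:; next aux becomes -1045; next at j=1:; next aux becomes -1040; next res becomes 0; next at i=1:; next res becomes 5; next at i=2:; next res becomes 10; next at i=3:; next res becomes 15; next at i=4:; next res becomes 20; next at i=5:; next res becomes 25; next at i=6:; next res becomes 30; next at i=7:; next res becomes 35; next at i=8:; next res becomes 40; next res becomes -5; next final value 7. Both give 7.
Across all 30 domain points the two functions coincide.
verdict: equivalent
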